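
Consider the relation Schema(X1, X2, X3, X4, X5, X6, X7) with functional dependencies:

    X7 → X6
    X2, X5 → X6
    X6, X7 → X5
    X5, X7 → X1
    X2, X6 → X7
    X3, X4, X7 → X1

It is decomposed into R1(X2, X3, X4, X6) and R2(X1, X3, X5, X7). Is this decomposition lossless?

Common attributes: R1 ∩ R2 = {X3}.
No dependency enlarges {X3}, so (X3)⁺ = {X3}.
The closure contains neither all of R1 = {X2, X3, X4, X6} nor all of R2 = {X1, X3, X5, X7}, so the common attributes are not a superkey of either fragment. The join is lossy.

No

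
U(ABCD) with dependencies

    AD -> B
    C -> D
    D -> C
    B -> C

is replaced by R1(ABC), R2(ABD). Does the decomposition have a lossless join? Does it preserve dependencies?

Lossless test: (AB)⁺ = {ABCD}, which contains all of one fragment — lossless.
Dependency preservation: the restricted closure of {C} across the fragments never reaches {D}, so C → D cannot be enforced without a join — not preserved.

lossless but not dependency-preserving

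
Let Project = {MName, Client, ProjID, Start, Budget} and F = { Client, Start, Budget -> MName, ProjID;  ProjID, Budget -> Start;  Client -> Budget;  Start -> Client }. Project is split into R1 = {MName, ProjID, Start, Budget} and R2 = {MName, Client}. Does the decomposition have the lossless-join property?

No

Common attributes: R1 ∩ R2 = {MName}.
No dependency enlarges {MName}, so (MName)⁺ = {MName}.
The closure contains neither all of R1 = {MName, ProjID, Start, Budget} nor all of R2 = {MName, Client}, so the common attributes are not a superkey of either fragment. The join is lossy.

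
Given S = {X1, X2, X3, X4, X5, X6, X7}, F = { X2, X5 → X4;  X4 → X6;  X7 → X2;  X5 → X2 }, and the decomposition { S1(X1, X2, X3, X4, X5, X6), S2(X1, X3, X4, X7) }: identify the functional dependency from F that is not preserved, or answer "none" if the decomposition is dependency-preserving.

X7 → X2

Check X7 → X2: no single fragment contains all of {X2, X7}, and the restricted closure of {X7} across the fragments never reaches {X2}.
X2, X5 → X4 is preserved.
X4 → X6 is preserved.
X5 → X2 is preserved.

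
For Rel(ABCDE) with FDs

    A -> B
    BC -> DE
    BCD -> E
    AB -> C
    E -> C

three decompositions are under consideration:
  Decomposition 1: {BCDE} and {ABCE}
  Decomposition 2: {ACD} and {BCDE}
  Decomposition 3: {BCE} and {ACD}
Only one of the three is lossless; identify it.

Decomposition 1: common = {BCE}, closure = {BCDE} → lossless.
Decomposition 2: common = {CD}, closure = {CD} → lossy.
Decomposition 3: common = {C}, closure = {C} → lossy.

Decomposition 1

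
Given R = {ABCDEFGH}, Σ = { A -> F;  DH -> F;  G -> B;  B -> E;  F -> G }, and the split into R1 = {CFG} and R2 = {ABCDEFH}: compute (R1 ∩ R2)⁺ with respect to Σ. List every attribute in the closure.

BCEFG

R1 ∩ R2 = {CF}.
F → G applies, adding G
G → B applies, adding B
B → E applies, adding E
Closure: {BCEFG}.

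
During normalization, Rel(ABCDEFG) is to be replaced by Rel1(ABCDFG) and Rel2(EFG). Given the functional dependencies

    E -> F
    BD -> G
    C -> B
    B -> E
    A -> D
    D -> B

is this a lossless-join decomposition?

Common attributes: Rel1 ∩ Rel2 = {FG}.
No dependency enlarges {FG}, so (FG)⁺ = {FG}.
The closure contains neither all of Rel1 = {ABCDFG} nor all of Rel2 = {EFG}, so the common attributes are not a superkey of either fragment. The join is lossy.

No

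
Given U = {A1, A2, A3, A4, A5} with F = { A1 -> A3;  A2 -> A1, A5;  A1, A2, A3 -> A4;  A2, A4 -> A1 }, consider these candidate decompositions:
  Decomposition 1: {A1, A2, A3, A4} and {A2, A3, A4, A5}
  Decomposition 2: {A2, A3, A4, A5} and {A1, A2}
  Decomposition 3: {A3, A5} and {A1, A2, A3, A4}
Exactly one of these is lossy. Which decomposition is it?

Decomposition 3

Decomposition 1: common = {A2, A3, A4}, closure = {A1, A2, A3, A4, A5} → lossless.
Decomposition 2: common = {A2}, closure = {A1, A2, A3, A4, A5} → lossless.
Decomposition 3: common = {A3}, closure = {A3} → lossy.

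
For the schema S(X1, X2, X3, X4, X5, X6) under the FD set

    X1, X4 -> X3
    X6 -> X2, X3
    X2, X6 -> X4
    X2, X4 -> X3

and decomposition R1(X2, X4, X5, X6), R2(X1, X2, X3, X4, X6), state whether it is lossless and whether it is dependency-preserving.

lossy but dependency-preserving

Lossless test: (X2, X4, X6)⁺ = {X2, X3, X4, X6}, which is a superkey of neither fragment — lossy.
Dependency preservation: every FD's attributes lie within a single fragment, so each can be enforced locally — preserved.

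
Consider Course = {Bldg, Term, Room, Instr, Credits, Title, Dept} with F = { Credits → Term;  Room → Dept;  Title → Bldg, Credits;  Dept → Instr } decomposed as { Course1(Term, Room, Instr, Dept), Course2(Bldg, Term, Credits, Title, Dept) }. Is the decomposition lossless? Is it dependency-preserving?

lossy but dependency-preserving

Lossless test: (Term, Dept)⁺ = {Term, Instr, Dept}, which is a superkey of neither fragment — lossy.
Dependency preservation: every FD's attributes lie within a single fragment, so each can be enforced locally — preserved.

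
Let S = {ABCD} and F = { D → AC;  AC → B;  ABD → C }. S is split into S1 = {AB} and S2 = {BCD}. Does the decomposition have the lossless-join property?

Common attributes: S1 ∩ S2 = {B}.
No dependency enlarges {B}, so (B)⁺ = {B}.
The closure contains neither all of S1 = {AB} nor all of S2 = {BCD}, so the common attributes are not a superkey of either fragment. The join is lossy.

No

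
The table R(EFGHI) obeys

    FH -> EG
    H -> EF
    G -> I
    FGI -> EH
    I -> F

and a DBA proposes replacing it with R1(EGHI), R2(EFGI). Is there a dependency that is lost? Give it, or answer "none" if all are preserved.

FH → EG: restricted closure across fragments reaches EG.
H → EF: restricted closure across fragments reaches EF.
G → I lies within R1.
FGI → EH: restricted closure across fragments reaches EH.
I → F lies within R2.
Every dependency is enforceable on the fragments, so the decomposition is dependency-preserving.

none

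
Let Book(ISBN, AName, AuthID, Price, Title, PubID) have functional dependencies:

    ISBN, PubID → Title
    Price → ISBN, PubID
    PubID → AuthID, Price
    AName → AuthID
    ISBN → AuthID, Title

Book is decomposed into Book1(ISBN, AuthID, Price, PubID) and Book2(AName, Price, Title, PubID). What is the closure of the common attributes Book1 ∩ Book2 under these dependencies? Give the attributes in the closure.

ISBN, AuthID, Price, Title, PubID

Book1 ∩ Book2 = {Price, PubID}.
Price → ISBN, PubID applies, adding ISBN
PubID → AuthID, Price applies, adding AuthID
ISBN → AuthID, Title applies, adding Title
Closure: {ISBN, AuthID, Price, Title, PubID}.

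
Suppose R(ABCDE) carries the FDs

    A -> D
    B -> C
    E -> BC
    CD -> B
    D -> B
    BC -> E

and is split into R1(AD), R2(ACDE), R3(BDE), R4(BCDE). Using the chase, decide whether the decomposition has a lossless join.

Chase test. Columns are ABCDE; row i has aⱼ where attribute j ∈ Ri, else bᵢⱼ.
Initial tableau (one row per fragment):
  row 1: a1 b12 b13 a4 b15
  row 2: a1 b22 a3 a4 a5
  row 3: b31 a2 b33 a4 a5
  row 4: b41 a2 a3 a4 a5
Rows 3 and 4 agree on B; apply B→C and equate their C entries.
Rows 2 and 3 agree on E; apply E→BC and equate their BC entries.
Rows 1 and 2 agree on D; apply D→B and equate their B entries.
Rows 1 and 2 agree on B; apply B→C and equate their C entries.
Rows 1 and 2 agree on BC; apply BC→E and equate their E entries.
Row 1 is now all distinguished symbols — the join is lossless.

Yes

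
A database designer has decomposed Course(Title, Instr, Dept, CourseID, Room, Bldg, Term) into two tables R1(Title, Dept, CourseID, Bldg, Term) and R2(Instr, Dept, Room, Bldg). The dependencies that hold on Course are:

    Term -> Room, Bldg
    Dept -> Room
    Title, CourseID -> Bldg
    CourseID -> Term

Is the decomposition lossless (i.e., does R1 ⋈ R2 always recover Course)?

Common attributes: R1 ∩ R2 = {Dept, Bldg}.
Closure of {Dept, Bldg}: Dept → Room applies, adding Room. So (Dept, Bldg)⁺ = {Dept, Room, Bldg}.
The closure contains neither all of R1 = {Title, Dept, CourseID, Bldg, Term} nor all of R2 = {Instr, Dept, Room, Bldg}, so the common attributes are not a superkey of either fragment. The join is lossy.

No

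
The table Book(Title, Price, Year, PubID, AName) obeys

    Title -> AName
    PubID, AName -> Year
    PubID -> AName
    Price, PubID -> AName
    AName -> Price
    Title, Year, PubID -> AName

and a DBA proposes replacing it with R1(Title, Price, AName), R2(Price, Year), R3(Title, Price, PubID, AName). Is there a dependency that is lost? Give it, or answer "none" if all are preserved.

PubID, AName -> Year

Check PubID, AName → Year: no single fragment contains all of {Year, PubID, AName}, and the restricted closure of {PubID, AName} across the fragments never reaches {Year}.
Title → AName is preserved.
PubID → AName is preserved.
Price, PubID → AName is preserved.
AName → Price is preserved.
Title, Year, PubID → AName is preserved.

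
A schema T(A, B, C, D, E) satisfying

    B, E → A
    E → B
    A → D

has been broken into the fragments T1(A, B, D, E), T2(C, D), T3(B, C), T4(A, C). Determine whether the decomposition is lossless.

No

Chase test. Columns are A, B, C, D, E; row i has aⱼ where attribute j ∈ Ti, else bᵢⱼ.
Initial tableau (one row per fragment):
  row 1: a1 a2 b13 a4 a5
  row 2: b21 b22 a3 a4 b25
  row 3: b31 a2 a3 b34 b35
  row 4: a1 b42 a3 b44 b45
Rows 1 and 4 agree on A; apply A→D and equate their D entries.
No row becomes fully distinguished — the join is lossy.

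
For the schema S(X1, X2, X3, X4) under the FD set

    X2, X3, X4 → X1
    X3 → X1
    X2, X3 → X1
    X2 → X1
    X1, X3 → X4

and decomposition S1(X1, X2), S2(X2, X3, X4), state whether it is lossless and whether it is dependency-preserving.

Lossless test: (X2)⁺ = {X1, X2}, which contains all of one fragment — lossless.
Dependency preservation: the restricted closure of {X3} across the fragments never reaches {X1}, so X3 → X1 cannot be enforced without a join — not preserved.

lossless but not dependency-preserving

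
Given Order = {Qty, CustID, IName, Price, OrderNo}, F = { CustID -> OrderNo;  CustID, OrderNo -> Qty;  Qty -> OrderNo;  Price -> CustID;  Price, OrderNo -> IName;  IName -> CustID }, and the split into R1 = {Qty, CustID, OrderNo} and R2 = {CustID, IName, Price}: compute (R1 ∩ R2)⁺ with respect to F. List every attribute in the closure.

R1 ∩ R2 = {CustID}.
CustID → OrderNo applies, adding OrderNo
CustID, OrderNo → Qty applies, adding Qty
Closure: {Qty, CustID, OrderNo}.

Qty, CustID, OrderNo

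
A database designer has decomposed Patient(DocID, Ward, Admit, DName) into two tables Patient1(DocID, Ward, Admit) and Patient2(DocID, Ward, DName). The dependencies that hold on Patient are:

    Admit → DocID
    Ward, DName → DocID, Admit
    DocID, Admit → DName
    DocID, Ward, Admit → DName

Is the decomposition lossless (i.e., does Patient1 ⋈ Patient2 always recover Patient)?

Common attributes: Patient1 ∩ Patient2 = {DocID, Ward}.
No dependency enlarges {DocID, Ward}, so (DocID, Ward)⁺ = {DocID, Ward}.
The closure contains neither all of Patient1 = {DocID, Ward, Admit} nor all of Patient2 = {DocID, Ward, DName}, so the common attributes are not a superkey of either fragment. The join is lossy.

No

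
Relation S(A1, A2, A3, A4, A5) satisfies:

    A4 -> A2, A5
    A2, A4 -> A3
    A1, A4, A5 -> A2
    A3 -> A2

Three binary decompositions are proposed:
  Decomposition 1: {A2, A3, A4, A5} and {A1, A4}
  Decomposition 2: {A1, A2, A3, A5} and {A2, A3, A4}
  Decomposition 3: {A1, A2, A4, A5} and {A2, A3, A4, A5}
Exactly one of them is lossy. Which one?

Decomposition 2

Decomposition 1: common = {A4}, closure = {A2, A3, A4, A5} → lossless.
Decomposition 2: common = {A2, A3}, closure = {A2, A3} → lossy.
Decomposition 3: common = {A2, A4, A5}, closure = {A2, A3, A4, A5} → lossless.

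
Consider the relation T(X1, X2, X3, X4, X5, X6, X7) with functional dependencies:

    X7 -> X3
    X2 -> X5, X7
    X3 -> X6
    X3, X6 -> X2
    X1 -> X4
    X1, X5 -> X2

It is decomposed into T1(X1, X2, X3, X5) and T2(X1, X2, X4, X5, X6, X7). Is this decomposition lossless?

Common attributes: T1 ∩ T2 = {X1, X2, X5}.
Closure of {X1, X2, X5}: X2 → X5, X7 applies, adding X7; X1 → X4 applies, adding X4; X7 → X3 applies, adding X3; X3 → X6 applies, adding X6. So (X1, X2, X5)⁺ = {X1, X2, X3, X4, X5, X6, X7}.
This closure contains every attribute of T1, so T1 ∩ T2 → T1. The join is lossless.

Yes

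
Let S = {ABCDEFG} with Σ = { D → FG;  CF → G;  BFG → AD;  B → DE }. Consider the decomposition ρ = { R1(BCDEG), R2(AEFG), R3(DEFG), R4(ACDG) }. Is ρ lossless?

Chase test. Columns are ABCDEFG; row i has aⱼ where attribute j ∈ Ri, else bᵢⱼ.
Initial tableau (one row per fragment):
  row 1: b11 a2 a3 a4 a5 b16 a7
  row 2: a1 b22 b23 b24 a5 a6 a7
  row 3: b31 b32 b33 a4 a5 a6 a7
  row 4: a1 b42 a3 a4 b45 b46 a7
Rows 1 and 3 agree on D; apply D→FG and equate their FG entries.
Rows 1 and 4 agree on D; apply D→FG and equate their FG entries.
No row becomes fully distinguished — the join is lossy.

No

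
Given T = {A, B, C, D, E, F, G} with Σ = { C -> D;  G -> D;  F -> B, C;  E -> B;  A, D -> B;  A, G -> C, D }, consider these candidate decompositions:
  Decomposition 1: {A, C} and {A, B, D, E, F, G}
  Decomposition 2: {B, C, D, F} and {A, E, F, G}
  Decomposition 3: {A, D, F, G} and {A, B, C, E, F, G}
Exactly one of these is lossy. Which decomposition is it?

Decomposition 1

Decomposition 1: common = {A}, closure = {A} → lossy.
Decomposition 2: common = {F}, closure = {B, C, D, F} → lossless.
Decomposition 3: common = {A, F, G}, closure = {A, B, C, D, F, G} → lossless.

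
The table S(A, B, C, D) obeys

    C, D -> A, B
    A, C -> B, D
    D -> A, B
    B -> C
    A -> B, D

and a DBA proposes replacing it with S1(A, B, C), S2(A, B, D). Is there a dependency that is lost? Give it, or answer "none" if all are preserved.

none

C, D → A, B: restricted closure across fragments reaches A, B.
A, C → B, D: restricted closure across fragments reaches B, D.
D → A, B lies within S2.
B → C lies within S1.
A → B, D lies within S2.
Every dependency is enforceable on the fragments, so the decomposition is dependency-preserving.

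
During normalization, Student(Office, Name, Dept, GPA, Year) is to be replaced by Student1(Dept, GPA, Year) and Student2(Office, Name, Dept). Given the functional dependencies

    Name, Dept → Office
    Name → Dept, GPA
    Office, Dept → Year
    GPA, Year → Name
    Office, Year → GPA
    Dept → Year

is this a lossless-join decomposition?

No

Common attributes: Student1 ∩ Student2 = {Dept}.
Closure of {Dept}: Dept → Year applies, adding Year. So (Dept)⁺ = {Dept, Year}.
The closure contains neither all of Student1 = {Dept, GPA, Year} nor all of Student2 = {Office, Name, Dept}, so the common attributes are not a superkey of either fragment. The join is lossy.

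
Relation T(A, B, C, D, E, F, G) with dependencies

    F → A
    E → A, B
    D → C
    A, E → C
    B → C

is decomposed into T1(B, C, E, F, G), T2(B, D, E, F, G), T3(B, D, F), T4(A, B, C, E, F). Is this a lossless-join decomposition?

Chase test. Columns are A, B, C, D, E, F, G; row i has aⱼ where attribute j ∈ Ti, else bᵢⱼ.
Initial tableau (one row per fragment):
  row 1: b11 a2 a3 b14 a5 a6 a7
  row 2: b21 a2 b23 a4 a5 a6 a7
  row 3: b31 a2 b33 a4 b35 a6 b37
  row 4: a1 a2 a3 b44 a5 a6 b47
Rows 1 and 2 agree on F; apply F→A and equate their A entries.
Rows 1 and 3 agree on F; apply F→A and equate their A entries.
Rows 1 and 4 agree on F; apply F→A and equate their A entries.
Rows 2 and 3 agree on D; apply D→C and equate their C entries.
Rows 1 and 2 agree on A, E; apply A, E→C and equate their C entries.
Row 2 is now all distinguished symbols — the join is lossless.

Yes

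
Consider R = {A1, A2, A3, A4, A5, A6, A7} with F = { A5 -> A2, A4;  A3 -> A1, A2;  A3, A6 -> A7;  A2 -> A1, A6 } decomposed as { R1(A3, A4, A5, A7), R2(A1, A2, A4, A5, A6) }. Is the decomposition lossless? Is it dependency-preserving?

Lossless test: (A4, A5)⁺ = {A1, A2, A4, A5, A6}, which contains all of one fragment — lossless.
Dependency preservation: the restricted closure of {A3} across the fragments never reaches {A1, A2}, so A3 → A1, A2 cannot be enforced without a join — not preserved.

lossless but not dependency-preserving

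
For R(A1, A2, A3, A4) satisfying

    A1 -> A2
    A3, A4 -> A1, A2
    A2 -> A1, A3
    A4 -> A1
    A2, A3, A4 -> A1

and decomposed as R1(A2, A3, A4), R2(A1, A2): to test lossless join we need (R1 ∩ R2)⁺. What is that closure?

A1, A2, A3

R1 ∩ R2 = {A2}.
A2 → A1, A3 applies, adding A1, A3
Closure: {A1, A2, A3}.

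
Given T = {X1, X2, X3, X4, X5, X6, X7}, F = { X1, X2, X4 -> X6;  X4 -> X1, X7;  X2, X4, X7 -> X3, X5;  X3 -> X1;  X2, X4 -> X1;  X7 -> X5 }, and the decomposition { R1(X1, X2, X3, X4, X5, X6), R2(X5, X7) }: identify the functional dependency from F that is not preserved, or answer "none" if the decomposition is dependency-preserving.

Check X4 → X1, X7: no single fragment contains all of {X1, X4, X7}, and the restricted closure of {X4} across the fragments never reaches {X1, X7}.
X1, X2, X4 → X6 is preserved.
X2, X4, X7 → X3, X5 is preserved.
X3 → X1 is preserved.
X2, X4 → X1 is preserved.
X7 → X5 is preserved.

X4 -> X1, X7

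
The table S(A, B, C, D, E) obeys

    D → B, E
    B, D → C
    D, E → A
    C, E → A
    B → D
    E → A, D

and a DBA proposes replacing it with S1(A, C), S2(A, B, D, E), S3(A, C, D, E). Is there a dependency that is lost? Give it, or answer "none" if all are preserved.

none

D → B, E lies within S2.
B, D → C: restricted closure across fragments reaches C.
D, E → A lies within S2.
C, E → A lies within S3.
B → D lies within S2.
E → A, D lies within S2.
Every dependency is enforceable on the fragments, so the decomposition is dependency-preserving.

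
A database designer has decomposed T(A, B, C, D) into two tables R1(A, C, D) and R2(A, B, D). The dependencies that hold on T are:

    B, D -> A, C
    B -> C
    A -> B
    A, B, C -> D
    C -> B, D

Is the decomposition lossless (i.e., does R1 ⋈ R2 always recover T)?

Yes

Common attributes: R1 ∩ R2 = {A, D}.
Closure of {A, D}: A → B applies, adding B; B, D → A, C applies, adding C. So (A, D)⁺ = {A, B, C, D}.
This closure contains every attribute of R1, so R1 ∩ R2 → R1. The join is lossless.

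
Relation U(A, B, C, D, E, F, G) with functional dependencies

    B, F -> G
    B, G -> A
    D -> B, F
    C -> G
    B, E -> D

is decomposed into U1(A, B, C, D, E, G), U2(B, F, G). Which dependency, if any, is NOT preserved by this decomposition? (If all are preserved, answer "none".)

D -> B, F

Check D → B, F: no single fragment contains all of {B, D, F}, and the restricted closure of {D} across the fragments never reaches {B, F}.
B, F → G is preserved.
B, G → A is preserved.
C → G is preserved.
B, E → D is preserved.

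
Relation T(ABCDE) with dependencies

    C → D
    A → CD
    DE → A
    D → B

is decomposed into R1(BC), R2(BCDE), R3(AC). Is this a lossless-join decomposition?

Chase test. Columns are ABCDE; row i has aⱼ where attribute j ∈ Ri, else bᵢⱼ.
Initial tableau (one row per fragment):
  row 1: b11 a2 a3 b14 b15
  row 2: b21 a2 a3 a4 a5
  row 3: a1 b32 a3 b34 b35
Rows 1 and 2 agree on C; apply C→D and equate their D entries.
Rows 1 and 3 agree on C; apply C→D and equate their D entries.
Rows 1 and 3 agree on D; apply D→B and equate their B entries.
No row becomes fully distinguished — the join is lossy.

No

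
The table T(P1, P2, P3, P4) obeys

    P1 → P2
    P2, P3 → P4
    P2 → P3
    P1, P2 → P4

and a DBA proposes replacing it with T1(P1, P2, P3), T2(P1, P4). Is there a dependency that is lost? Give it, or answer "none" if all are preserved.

P2, P3 → P4

Check P2, P3 → P4: no single fragment contains all of {P2, P3, P4}, and the restricted closure of {P2, P3} across the fragments never reaches {P4}.
P1 → P2 is preserved.
P2 → P3 is preserved.
P1, P2 → P4 is preserved.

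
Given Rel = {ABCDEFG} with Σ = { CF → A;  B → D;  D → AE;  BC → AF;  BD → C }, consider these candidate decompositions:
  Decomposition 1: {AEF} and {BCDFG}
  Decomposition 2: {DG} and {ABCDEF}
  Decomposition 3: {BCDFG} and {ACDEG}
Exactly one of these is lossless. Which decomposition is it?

Decomposition 1: common = {F}, closure = {F} → lossy.
Decomposition 2: common = {D}, closure = {ADE} → lossy.
Decomposition 3: common = {CDG}, closure = {ACDEG} → lossless.

Decomposition 3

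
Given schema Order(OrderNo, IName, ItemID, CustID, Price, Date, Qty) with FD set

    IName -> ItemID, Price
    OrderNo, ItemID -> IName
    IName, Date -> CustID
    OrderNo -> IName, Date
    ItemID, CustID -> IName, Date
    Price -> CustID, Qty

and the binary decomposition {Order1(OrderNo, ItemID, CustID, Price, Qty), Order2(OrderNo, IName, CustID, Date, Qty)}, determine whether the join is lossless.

Common attributes: Order1 ∩ Order2 = {OrderNo, CustID, Qty}.
Closure of {OrderNo, CustID, Qty}: OrderNo → IName, Date applies, adding IName, Date; IName → ItemID, Price applies, adding ItemID, Price. So (OrderNo, CustID, Qty)⁺ = {OrderNo, IName, ItemID, CustID, Price, Date, Qty}.
This closure contains every attribute of Order1, so Order1 ∩ Order2 → Order1. The join is lossless.

Yes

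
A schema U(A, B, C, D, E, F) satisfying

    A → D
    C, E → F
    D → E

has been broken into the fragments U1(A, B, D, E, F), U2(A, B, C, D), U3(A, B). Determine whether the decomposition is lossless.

No

Chase test. Columns are A, B, C, D, E, F; row i has aⱼ where attribute j ∈ Ui, else bᵢⱼ.
Initial tableau (one row per fragment):
  row 1: a1 a2 b13 a4 a5 a6
  row 2: a1 a2 a3 a4 b25 b26
  row 3: a1 a2 b33 b34 b35 b36
Rows 1 and 3 agree on A; apply A→D and equate their D entries.
Rows 1 and 2 agree on D; apply D→E and equate their E entries.
Rows 1 and 3 agree on D; apply D→E and equate their E entries.
No row becomes fully distinguished — the join is lossy.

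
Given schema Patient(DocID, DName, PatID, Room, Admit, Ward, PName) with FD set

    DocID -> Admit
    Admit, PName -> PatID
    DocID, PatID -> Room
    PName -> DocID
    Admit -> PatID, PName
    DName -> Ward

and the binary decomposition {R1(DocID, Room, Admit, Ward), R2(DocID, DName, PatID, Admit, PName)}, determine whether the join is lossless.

Common attributes: R1 ∩ R2 = {DocID, Admit}.
Closure of {DocID, Admit}: Admit → PatID, PName applies, adding PatID, PName; DocID, PatID → Room applies, adding Room. So (DocID, Admit)⁺ = {DocID, PatID, Room, Admit, PName}.
The closure contains neither all of R1 = {DocID, Room, Admit, Ward} nor all of R2 = {DocID, DName, PatID, Admit, PName}, so the common attributes are not a superkey of either fragment. The join is lossy.

No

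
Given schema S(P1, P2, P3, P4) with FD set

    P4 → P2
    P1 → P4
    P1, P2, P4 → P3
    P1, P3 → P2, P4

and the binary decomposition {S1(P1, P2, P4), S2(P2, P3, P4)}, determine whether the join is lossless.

No

Common attributes: S1 ∩ S2 = {P2, P4}.
No dependency enlarges {P2, P4}, so (P2, P4)⁺ = {P2, P4}.
The closure contains neither all of S1 = {P1, P2, P4} nor all of S2 = {P2, P3, P4}, so the common attributes are not a superkey of either fragment. The join is lossy.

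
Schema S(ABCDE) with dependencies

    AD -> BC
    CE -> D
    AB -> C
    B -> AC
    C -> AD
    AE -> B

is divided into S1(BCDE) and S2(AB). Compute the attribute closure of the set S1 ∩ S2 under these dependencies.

ABCD

S1 ∩ S2 = {B}.
B → AC applies, adding AC
C → AD applies, adding D
Closure: {ABCD}.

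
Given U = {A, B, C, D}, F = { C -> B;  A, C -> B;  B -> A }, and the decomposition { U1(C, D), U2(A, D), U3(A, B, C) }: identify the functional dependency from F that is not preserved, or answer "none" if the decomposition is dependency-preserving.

C → B lies within U3.
A, C → B lies within U3.
B → A lies within U3.
Every dependency is enforceable on the fragments, so the decomposition is dependency-preserving.

none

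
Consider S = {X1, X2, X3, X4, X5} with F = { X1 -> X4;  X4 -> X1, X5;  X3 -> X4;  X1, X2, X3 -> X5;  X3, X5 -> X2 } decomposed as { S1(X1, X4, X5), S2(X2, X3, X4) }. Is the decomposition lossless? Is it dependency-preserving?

Lossless test: (X4)⁺ = {X1, X4, X5}, which contains all of one fragment — lossless.
Dependency preservation: X1, X2, X3 → X5; X3, X5 → X2 are not contained in any single fragment, but the restricted closure of each left-hand side across the fragments still reaches the right-hand side; the remaining FDs each lie inside some fragment. All dependencies are preserved.

lossless and dependency-preserving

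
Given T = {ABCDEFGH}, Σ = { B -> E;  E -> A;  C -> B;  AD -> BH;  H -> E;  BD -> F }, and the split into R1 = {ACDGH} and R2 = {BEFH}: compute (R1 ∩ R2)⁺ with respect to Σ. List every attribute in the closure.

R1 ∩ R2 = {H}.
H → E applies, adding E
E → A applies, adding A
Closure: {AEH}.

AEH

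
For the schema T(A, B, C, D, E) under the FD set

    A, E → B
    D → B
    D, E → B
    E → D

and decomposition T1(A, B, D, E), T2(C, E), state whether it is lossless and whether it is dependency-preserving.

lossy but dependency-preserving

Lossless test: (E)⁺ = {B, D, E}, which is a superkey of neither fragment — lossy.
Dependency preservation: every FD's attributes lie within a single fragment, so each can be enforced locally — preserved.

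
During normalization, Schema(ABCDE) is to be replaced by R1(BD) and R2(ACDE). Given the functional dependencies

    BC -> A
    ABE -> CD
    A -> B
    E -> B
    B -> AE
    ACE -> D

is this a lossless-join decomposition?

No

Common attributes: R1 ∩ R2 = {D}.
No dependency enlarges {D}, so (D)⁺ = {D}.
The closure contains neither all of R1 = {BD} nor all of R2 = {ACDE}, so the common attributes are not a superkey of either fragment. The join is lossy.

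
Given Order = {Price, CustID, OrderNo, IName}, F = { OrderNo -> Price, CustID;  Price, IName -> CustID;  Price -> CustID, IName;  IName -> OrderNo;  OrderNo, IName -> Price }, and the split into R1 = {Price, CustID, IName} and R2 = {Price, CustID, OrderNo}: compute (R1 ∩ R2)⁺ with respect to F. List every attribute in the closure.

Price, CustID, OrderNo, IName

R1 ∩ R2 = {Price, CustID}.
Price → CustID, IName applies, adding IName
IName → OrderNo applies, adding OrderNo
Closure: {Price, CustID, OrderNo, IName}.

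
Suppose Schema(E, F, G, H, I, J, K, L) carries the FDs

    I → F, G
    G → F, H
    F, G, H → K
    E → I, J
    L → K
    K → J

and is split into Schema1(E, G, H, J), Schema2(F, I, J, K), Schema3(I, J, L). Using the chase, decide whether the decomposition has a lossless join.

No

Chase test. Columns are E, F, G, H, I, J, K, L; row i has aⱼ where attribute j ∈ Schemai, else bᵢⱼ.
Initial tableau (one row per fragment):
  row 1: a1 b12 a3 a4 b15 a6 b17 b18
  row 2: b21 a2 b23 b24 a5 a6 a7 b28
  row 3: b31 b32 b33 b34 a5 a6 b37 a8
Rows 2 and 3 agree on I; apply I→F, G and equate their F, G entries.
Rows 2 and 3 agree on G; apply G→F, H and equate their F, H entries.
Rows 2 and 3 agree on F, G, H; apply F, G, H→K and equate their K entries.
No row becomes fully distinguished — the join is lossy.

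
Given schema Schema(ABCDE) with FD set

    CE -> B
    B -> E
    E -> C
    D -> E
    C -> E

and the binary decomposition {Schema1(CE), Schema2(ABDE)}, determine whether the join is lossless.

Yes

Common attributes: Schema1 ∩ Schema2 = {E}.
Closure of {E}: E → C applies, adding C; CE → B applies, adding B. So (E)⁺ = {BCE}.
This closure contains every attribute of Schema1, so Schema1 ∩ Schema2 → Schema1. The join is lossless.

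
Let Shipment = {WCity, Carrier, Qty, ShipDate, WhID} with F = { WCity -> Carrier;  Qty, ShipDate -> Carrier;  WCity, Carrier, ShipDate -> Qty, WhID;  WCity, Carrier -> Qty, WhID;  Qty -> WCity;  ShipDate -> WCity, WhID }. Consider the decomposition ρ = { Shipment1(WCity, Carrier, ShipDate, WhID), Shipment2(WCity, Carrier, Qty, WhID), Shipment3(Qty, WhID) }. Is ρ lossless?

Chase test. Columns are WCity, Carrier, Qty, ShipDate, WhID; row i has aⱼ where attribute j ∈ Shipmenti, else bᵢⱼ.
Initial tableau (one row per fragment):
  row 1: a1 a2 b13 a4 a5
  row 2: a1 a2 a3 b24 a5
  row 3: b31 b32 a3 b34 a5
Rows 1 and 2 agree on WCity, Carrier; apply WCity, Carrier→Qty, WhID and equate their Qty, WhID entries.
Rows 1 and 3 agree on Qty; apply Qty→WCity and equate their WCity entries.
Rows 1 and 3 agree on WCity; apply WCity→Carrier and equate their Carrier entries.
Row 1 is now all distinguished symbols — the join is lossless.

Yes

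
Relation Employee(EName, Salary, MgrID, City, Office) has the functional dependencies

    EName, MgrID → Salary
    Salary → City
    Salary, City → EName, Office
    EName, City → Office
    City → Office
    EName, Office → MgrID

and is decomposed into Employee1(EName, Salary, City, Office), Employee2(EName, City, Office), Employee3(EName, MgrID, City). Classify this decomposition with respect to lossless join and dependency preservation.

Lossless test (chase): Rows 1 and 3 agree on EName, City; apply EName, City→Office and equate their Office entries. Rows 1 and 2 agree on EName, Office; apply EName, Office→MgrID and equate their MgrID entries. Rows 1 and 3 agree on EName, Office; apply EName, Office→MgrID and equate their MgrID entries. Rows 1 and 2 agree on EName, MgrID; apply EName, MgrID→Salary and equate their Salary entries. Rows 1 and 3 agree on EName, MgrID; apply EName, MgrID→Salary and equate their Salary entries. Row 1 is now all distinguished symbols — the join is lossless.
Dependency preservation: EName, MgrID → Salary; EName, Office → MgrID are not contained in any single fragment, but the restricted closure of each left-hand side across the fragments still reaches the right-hand side; the remaining FDs each lie inside some fragment. All dependencies are preserved.

lossless and dependency-preserving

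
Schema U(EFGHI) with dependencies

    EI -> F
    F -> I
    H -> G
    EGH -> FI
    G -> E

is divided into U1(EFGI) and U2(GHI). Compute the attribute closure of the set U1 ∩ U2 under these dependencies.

EFGI

U1 ∩ U2 = {GI}.
G → E applies, adding E
EI → F applies, adding F
Closure: {EFGI}.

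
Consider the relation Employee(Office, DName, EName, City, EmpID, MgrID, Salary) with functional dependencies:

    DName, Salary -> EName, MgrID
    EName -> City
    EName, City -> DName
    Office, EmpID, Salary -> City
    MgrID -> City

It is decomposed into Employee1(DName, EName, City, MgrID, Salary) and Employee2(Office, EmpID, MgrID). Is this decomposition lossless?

No

Common attributes: Employee1 ∩ Employee2 = {MgrID}.
Closure of {MgrID}: MgrID → City applies, adding City. So (MgrID)⁺ = {City, MgrID}.
The closure contains neither all of Employee1 = {DName, EName, City, MgrID, Salary} nor all of Employee2 = {Office, EmpID, MgrID}, so the common attributes are not a superkey of either fragment. The join is lossy.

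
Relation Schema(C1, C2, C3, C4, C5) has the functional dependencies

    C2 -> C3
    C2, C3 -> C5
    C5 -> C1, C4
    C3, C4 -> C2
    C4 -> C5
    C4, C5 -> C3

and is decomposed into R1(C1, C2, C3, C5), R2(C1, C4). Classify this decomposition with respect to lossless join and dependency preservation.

Lossless test: (C1)⁺ = {C1}, which is a superkey of neither fragment — lossy.
Dependency preservation: the restricted closure of {C5} across the fragments never reaches {C1, C4}, so C5 → C1, C4 cannot be enforced without a join — not preserved.

lossy and not dependency-preserving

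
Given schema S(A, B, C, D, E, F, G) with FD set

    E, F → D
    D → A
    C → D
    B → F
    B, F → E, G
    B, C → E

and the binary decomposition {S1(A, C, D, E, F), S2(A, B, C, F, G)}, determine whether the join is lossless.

Common attributes: S1 ∩ S2 = {A, C, F}.
Closure of {A, C, F}: C → D applies, adding D. So (A, C, F)⁺ = {A, C, D, F}.
The closure contains neither all of S1 = {A, C, D, E, F} nor all of S2 = {A, B, C, F, G}, so the common attributes are not a superkey of either fragment. The join is lossy.

No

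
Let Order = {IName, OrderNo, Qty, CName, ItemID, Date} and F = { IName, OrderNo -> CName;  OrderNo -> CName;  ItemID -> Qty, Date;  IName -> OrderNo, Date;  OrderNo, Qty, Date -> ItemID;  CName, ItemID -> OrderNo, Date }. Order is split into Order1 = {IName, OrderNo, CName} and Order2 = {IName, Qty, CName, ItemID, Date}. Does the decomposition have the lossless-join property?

Common attributes: Order1 ∩ Order2 = {IName, CName}.
Closure of {IName, CName}: IName → OrderNo, Date applies, adding OrderNo, Date. So (IName, CName)⁺ = {IName, OrderNo, CName, Date}.
This closure contains every attribute of Order1, so Order1 ∩ Order2 → Order1. The join is lossless.

Yes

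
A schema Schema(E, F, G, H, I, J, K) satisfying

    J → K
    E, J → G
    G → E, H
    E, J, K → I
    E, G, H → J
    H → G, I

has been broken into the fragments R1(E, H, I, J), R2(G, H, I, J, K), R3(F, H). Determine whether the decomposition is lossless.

Chase test. Columns are E, F, G, H, I, J, K; row i has aⱼ where attribute j ∈ Ri, else bᵢⱼ.
Initial tableau (one row per fragment):
  row 1: a1 b12 b13 a4 a5 a6 b17
  row 2: b21 b22 a3 a4 a5 a6 a7
  row 3: b31 a2 b33 a4 b35 b36 b37
Rows 1 and 2 agree on J; apply J→K and equate their K entries.
Rows 1 and 2 agree on H; apply H→G, I and equate their G, I entries.
Rows 1 and 3 agree on H; apply H→G, I and equate their G, I entries.
Rows 1 and 2 agree on G; apply G→E, H and equate their E, H entries.
Rows 1 and 3 agree on G; apply G→E, H and equate their E, H entries.
Rows 1 and 3 agree on E, G, H; apply E, G, H→J and equate their J entries.
Rows 1 and 3 agree on J; apply J→K and equate their K entries.
Row 3 is now all distinguished symbols — the join is lossless.

Yes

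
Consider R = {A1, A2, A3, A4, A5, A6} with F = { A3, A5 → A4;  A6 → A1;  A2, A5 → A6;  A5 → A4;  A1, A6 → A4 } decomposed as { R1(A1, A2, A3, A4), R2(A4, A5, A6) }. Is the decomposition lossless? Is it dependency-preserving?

Lossless test: (A4)⁺ = {A4}, which is a superkey of neither fragment — lossy.
Dependency preservation: the restricted closure of {A6} across the fragments never reaches {A1}, so A6 → A1 cannot be enforced without a join — not preserved.

lossy and not dependency-preserving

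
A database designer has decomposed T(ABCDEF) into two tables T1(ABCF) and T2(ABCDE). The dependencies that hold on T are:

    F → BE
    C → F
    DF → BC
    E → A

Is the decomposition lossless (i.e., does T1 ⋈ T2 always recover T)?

Common attributes: T1 ∩ T2 = {ABC}.
Closure of {ABC}: C → F applies, adding F; F → BE applies, adding E. So (ABC)⁺ = {ABCEF}.
This closure contains every attribute of T1, so T1 ∩ T2 → T1. The join is lossless.

Yes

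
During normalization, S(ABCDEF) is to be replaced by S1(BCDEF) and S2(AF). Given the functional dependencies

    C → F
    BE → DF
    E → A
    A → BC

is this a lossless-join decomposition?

No

Common attributes: S1 ∩ S2 = {F}.
No dependency enlarges {F}, so (F)⁺ = {F}.
The closure contains neither all of S1 = {BCDEF} nor all of S2 = {AF}, so the common attributes are not a superkey of either fragment. The join is lossy.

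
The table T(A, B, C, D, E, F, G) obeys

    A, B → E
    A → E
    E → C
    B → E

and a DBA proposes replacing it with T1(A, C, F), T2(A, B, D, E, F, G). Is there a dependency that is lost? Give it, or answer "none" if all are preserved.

E → C

Check E → C: no single fragment contains all of {C, E}, and the restricted closure of {E} across the fragments never reaches {C}.
A, B → E is preserved.
A → E is preserved.
B → E is preserved.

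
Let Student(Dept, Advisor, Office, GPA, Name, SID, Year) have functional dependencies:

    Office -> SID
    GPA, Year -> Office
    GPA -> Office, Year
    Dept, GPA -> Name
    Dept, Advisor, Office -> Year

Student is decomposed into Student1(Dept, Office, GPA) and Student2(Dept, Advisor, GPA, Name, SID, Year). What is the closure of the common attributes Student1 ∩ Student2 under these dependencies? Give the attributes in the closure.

Dept, Office, GPA, Name, SID, Year

Student1 ∩ Student2 = {Dept, GPA}.
GPA → Office, Year applies, adding Office, Year
Dept, GPA → Name applies, adding Name
Office → SID applies, adding SID
Closure: {Dept, Office, GPA, Name, SID, Year}.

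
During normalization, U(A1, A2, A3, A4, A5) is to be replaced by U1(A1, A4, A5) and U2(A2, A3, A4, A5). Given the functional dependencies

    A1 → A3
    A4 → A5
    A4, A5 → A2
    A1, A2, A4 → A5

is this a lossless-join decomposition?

Common attributes: U1 ∩ U2 = {A4, A5}.
Closure of {A4, A5}: A4, A5 → A2 applies, adding A2. So (A4, A5)⁺ = {A2, A4, A5}.
The closure contains neither all of U1 = {A1, A4, A5} nor all of U2 = {A2, A3, A4, A5}, so the common attributes are not a superkey of either fragment. The join is lossy.

No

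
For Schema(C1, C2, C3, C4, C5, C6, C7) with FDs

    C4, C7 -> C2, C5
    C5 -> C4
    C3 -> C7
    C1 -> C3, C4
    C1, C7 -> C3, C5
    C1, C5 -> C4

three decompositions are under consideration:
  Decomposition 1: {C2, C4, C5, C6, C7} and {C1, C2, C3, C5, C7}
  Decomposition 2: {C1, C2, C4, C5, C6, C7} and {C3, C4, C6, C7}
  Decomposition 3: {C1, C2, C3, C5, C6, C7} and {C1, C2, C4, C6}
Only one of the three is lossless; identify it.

Decomposition 3

Decomposition 1: common = {C2, C5, C7}, closure = {C2, C4, C5, C7} → lossy.
Decomposition 2: common = {C4, C6, C7}, closure = {C2, C4, C5, C6, C7} → lossy.
Decomposition 3: common = {C1, C2, C6}, closure = {C1, C2, C3, C4, C5, C6, C7} → lossless.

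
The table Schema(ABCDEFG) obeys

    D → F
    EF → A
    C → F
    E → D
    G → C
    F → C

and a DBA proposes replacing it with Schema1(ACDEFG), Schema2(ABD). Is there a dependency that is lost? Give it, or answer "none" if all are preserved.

D → F lies within Schema1.
EF → A lies within Schema1.
C → F lies within Schema1.
E → D lies within Schema1.
G → C lies within Schema1.
F → C lies within Schema1.
Every dependency is enforceable on the fragments, so the decomposition is dependency-preserving.

none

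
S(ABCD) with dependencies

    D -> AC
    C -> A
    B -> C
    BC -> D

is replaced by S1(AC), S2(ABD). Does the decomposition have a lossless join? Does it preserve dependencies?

lossy and not dependency-preserving

Lossless test: (A)⁺ = {A}, which is a superkey of neither fragment — lossy.
Dependency preservation: the restricted closure of {D} across the fragments never reaches {AC}, so D → AC cannot be enforced without a join — not preserved.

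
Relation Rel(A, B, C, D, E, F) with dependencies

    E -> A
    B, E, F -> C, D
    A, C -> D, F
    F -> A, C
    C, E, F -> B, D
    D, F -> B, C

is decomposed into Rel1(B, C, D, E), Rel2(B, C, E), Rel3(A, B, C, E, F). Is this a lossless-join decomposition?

Yes

Chase test. Columns are A, B, C, D, E, F; row i has aⱼ where attribute j ∈ Reli, else bᵢⱼ.
Initial tableau (one row per fragment):
  row 1: b11 a2 a3 a4 a5 b16
  row 2: b21 a2 a3 b24 a5 b26
  row 3: a1 a2 a3 b34 a5 a6
Rows 1 and 2 agree on E; apply E→A and equate their A entries.
Rows 1 and 3 agree on E; apply E→A and equate their A entries.
Rows 1 and 2 agree on A, C; apply A, C→D, F and equate their D, F entries.
Rows 1 and 3 agree on A, C; apply A, C→D, F and equate their D, F entries.
Row 1 is now all distinguished symbols — the join is lossless.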